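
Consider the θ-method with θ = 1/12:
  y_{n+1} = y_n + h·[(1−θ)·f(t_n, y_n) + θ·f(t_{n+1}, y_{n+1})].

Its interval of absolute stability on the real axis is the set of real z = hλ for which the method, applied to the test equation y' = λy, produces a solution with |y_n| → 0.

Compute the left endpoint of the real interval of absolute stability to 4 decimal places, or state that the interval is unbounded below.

left endpoint -2.4000.

Test eqn y'=λy, z=hλ:
  y_{n+1} = y_n + z·[11/12·y_n + 1/12·y_{n+1}] ⇒ (1 − 1/12z)y_{n+1} = (1 + 11/12z)y_n
  so R(z) = (1 + 11/12z)/(1 − 1/12z).

Boundary: |R(x)|=1, x<0.
x=-1.15: |R|=0.0494
R=−1: 1+11/12x = −1+1/12x ⇒ -5/6x=2 ⇒ x=2/(-5/6)=-2.4000
Confirm numerically:
  x=-2.113: |R|=0.79664 <1
  x=-1.891: |R|=0.63358 <1
  x=-1.464: |R|=0.30481 <1
  x=-1.034: |R|=0.04803 <1
  x=-2.922: |R|=1.34982 >1
  x=-2.908: |R|=1.34076 >1
So |R|<1 on (-2.4000, 0).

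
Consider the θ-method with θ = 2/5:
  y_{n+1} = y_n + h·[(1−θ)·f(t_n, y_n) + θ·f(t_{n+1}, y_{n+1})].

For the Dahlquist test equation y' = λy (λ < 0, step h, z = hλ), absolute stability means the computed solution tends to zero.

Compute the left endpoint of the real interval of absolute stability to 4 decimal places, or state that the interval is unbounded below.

left endpoint -10.0000.

Set f=λy, z=hλ:
  y_{n+1} = y_n + z·[3/5·y_n + 2/5·y_{n+1}] ⇒ (1 − 2/5z)y_{n+1} = (1 + 3/5z)y_n
  R(z) = (1 + 3/5z)/(1 − 2/5z).

Boundary: |R(x)|=1, x<0.
x=-1.12: |R|=0.2265
R=−1: 1+3/5x = −1+2/5x ⇒ -1/5x=2 ⇒ x=2/(-1/5)=-10.0000
Confirm numerically:
  x=-9.243: |R|=0.96777 <1
  x=-8.423: |R|=0.92781 <1
  x=-7.154: |R|=0.85260 <1
  x=-5.185: |R|=0.68673 <1
  x=-10.559: |R|=1.02140 >1
  x=-10.221: |R|=1.00869 >1
  x=-10.042: |R|=1.00167 >1
So |R|<1 on (-10.0000, 0).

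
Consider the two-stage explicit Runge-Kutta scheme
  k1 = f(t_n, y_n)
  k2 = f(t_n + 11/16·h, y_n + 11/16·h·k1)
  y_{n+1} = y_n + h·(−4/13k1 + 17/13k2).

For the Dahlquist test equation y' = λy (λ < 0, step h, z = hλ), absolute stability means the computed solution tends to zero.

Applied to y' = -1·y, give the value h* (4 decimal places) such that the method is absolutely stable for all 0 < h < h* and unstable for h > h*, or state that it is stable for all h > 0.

With y'=λy (z=hλ):
  k1=λy_n ⇒ h·k1=z·y_n;  k2=λ(1+11/16z)y_n ⇒ h·k2=z(1+11/16z)y_n
  y_{n+1}/y_n = 1 − 4/13z + 17/13z(1+11/16z) = 1 + z + 187/208z²
  R(z) = 1 + z + 187/208z².

Solve |R(x)|<1 on ℝ⁻.
x=-0.33: |R|=0.7679
R=1: x+187/208x²=0 ⇒ x=−208/187=-1.1123; min R=1−1/(4·187/208)=0.7219>−1
Confirm numerically:
  x=-1.033: |R|=0.92635 <1
  x=-0.939: |R|=0.85370 <1
  x=-0.931: |R|=0.84825 <1
  x=-0.718: |R|=0.74548 <1
  x=-1.695: |R|=1.88796 >1
  x=-1.357: |R|=1.29853 >1
  x=-1.269: |R|=1.17878 >1
So |R|<1 on (-1.1123, 0).

(-1.1123,0); λ=-1 ⇒ h* = (208/187)/1 = 1.1123.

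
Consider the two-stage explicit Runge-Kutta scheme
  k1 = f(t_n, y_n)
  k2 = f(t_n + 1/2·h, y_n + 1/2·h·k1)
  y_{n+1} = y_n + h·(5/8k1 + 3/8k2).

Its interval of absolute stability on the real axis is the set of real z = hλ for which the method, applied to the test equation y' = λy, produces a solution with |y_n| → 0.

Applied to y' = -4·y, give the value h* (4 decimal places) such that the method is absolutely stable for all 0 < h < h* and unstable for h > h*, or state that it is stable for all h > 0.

On y'=λy, z=hλ:
  k1=λy_n ⇒ h·k1=z·y_n;  k2=λ(1+1/2z)y_n ⇒ h·k2=z(1+1/2z)y_n
  y_{n+1}/y_n = 1 + 5/8z + 3/8z(1+1/2z) = 1 + z + 3/16z²
  ⇒ R(z) = 1 + z + 3/16z².

Find x<0 with |R(x)|<1.
x=-0.88: |R|=0.2652
R=1: x+3/16x²=0 ⇒ x=−16/3=-5.3333; min R=1−1/(4·3/16)=-0.3333>−1
Confirm numerically:
  x=-4.435: |R|=0.25298 <1
  x=-3.879: |R|=0.05775 <1
  x=-3.374: |R|=0.23952 <1
  x=-2.985: |R|=0.31433 <1
  x=-5.649: |R|=1.33435 >1
  x=-5.556: |R|=1.23196 >1
  x=-5.441: |R|=1.10984 >1
So |R|<1 on (-5.3333, 0).

(-5.3333,0); λ=-4 ⇒ h* = (16/3)/4 = 1.3333.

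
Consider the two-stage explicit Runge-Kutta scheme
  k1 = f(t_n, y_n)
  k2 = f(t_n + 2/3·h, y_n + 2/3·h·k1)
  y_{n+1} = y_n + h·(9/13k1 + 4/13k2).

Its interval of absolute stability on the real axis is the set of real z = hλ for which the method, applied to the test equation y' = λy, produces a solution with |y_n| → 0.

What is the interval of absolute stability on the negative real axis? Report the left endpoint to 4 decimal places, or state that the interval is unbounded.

z∈(-4.8750,0).

Set f=λy, z=hλ:
  k1=λy_n ⇒ h·k1=z·y_n;  k2=λ(1+2/3z)y_n ⇒ h·k2=z(1+2/3z)y_n
  y_{n+1}/y_n = 1 + 9/13z + 4/13z(1+2/3z) = 1 + z + 8/39z²
  so R(z) = 1 + z + 8/39z².

Boundary: |R(x)|=1, x<0.
x=-0.67: |R|=0.4221
R=1: x+8/39x²=0 ⇒ x=−39/8=-4.8750; min R=1−1/(4·8/39)=-0.2188>−1
Confirm numerically:
  x=-4.267: |R|=0.46783 <1
  x=-3.164: |R|=0.11048 <1
  x=-2.136: |R|=0.20010 <1
  x=-5.446: |R|=1.63788 >1
  x=-4.954: |R|=1.08028 >1
  x=-4.915: |R|=1.04033 >1
So |R|<1 on (-4.8750, 0).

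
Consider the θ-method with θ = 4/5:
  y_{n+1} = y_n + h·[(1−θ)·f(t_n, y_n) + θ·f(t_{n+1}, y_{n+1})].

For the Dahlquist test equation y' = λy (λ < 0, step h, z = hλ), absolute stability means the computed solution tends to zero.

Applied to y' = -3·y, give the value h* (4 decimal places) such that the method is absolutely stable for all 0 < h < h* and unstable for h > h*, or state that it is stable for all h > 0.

With y'=λy (z=hλ):
  y_{n+1} = y_n + z·[1/5·y_n + 4/5·y_{n+1}] ⇒ (1 − 4/5z)y_{n+1} = (1 + 1/5z)y_n
  ⇒ R(z) = (1 + 1/5z)/(1 − 4/5z).

Solve |R(x)|<1 on ℝ⁻.
x=-1.16: |R|=0.3983
x=-2: |R|=0.2308
x=-10: |R|=0.1111
x=-100: |R|=0.2346
θ=4/5≥1/2 ⇒ |1+1/5x|<|1−4/5x| ∀x<0 ⇒ stable on all of ℝ⁻.

(−∞, 0) — no finite endpoint. Any h>0 works for λ=-3.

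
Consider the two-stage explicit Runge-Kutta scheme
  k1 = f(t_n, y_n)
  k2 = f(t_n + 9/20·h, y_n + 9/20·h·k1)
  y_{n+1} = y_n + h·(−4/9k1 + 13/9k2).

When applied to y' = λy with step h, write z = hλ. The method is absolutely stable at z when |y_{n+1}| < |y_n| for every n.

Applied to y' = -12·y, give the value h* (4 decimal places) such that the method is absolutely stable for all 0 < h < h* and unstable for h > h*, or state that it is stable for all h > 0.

(-1.5385,0); λ=-12 ⇒ h* = (20/13)/12 = 0.1282.

Test eqn y'=λy, z=hλ:
  k1=λy_n ⇒ h·k1=z·y_n;  k2=λ(1+9/20z)y_n ⇒ h·k2=z(1+9/20z)y_n
  y_{n+1}/y_n = 1 − 4/9z + 13/9z(1+9/20z) = 1 + z + 13/20z²
  so R(z) = 1 + z + 13/20z².

Need |R(x)|<1, x<0.
x=-0.93: |R|=0.6322
R=1: x+13/20x²=0 ⇒ x=−20/13=-1.5385; min R=1−1/(4·13/20)=0.6154>−1
Confirm numerically:
  x=-1.485: |R|=0.94840 <1
  x=-1.003: |R|=0.65091 <1
  x=-0.871: |R|=0.62212 <1
  x=-0.857: |R|=0.62039 <1
  x=-2.019: |R|=1.63063 >1
  x=-1.996: |R|=1.59361 >1
  x=-1.957: |R|=1.53240 >1
Stable set (-1.5385, 0).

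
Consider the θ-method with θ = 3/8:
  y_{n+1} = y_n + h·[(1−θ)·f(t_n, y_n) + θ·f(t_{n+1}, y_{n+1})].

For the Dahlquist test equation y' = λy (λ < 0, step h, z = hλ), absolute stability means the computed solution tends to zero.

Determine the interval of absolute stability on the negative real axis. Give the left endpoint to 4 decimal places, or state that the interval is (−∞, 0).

(-8.0000, 0).

Test eqn y'=λy, z=hλ:
  y_{n+1} = y_n + z·[5/8·y_n + 3/8·y_{n+1}] ⇒ (1 − 3/8z)y_{n+1} = (1 + 5/8z)y_n
  so R(z) = (1 + 5/8z)/(1 − 3/8z).

Solve |R(x)|<1 on ℝ⁻.
x=-1.22: |R|=0.1630
R=−1: 1+5/8x = −1+3/8x ⇒ -1/4x=2 ⇒ x=2/(-1/4)=-8.0000
Confirm numerically:
  x=-7.173: |R|=0.94397 <1
  x=-6.159: |R|=0.86094 <1
  x=-5.269: |R|=0.77057 <1
  x=-4.804: |R|=0.71480 <1
  x=-8.456: |R|=1.02733 >1
  x=-8.021: |R|=1.00131 >1
So |R|<1 on (-8.0000, 0).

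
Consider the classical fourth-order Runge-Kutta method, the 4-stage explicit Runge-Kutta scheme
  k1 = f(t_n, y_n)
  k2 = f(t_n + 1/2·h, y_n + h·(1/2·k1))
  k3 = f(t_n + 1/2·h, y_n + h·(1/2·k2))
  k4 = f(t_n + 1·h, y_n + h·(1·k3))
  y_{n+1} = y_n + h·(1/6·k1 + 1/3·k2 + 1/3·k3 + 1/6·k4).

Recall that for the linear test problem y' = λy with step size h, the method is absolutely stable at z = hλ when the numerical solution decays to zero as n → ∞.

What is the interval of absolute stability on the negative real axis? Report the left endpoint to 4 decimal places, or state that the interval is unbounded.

Test eqn y'=λy, z=hλ:
  order 4, 4-stage ⇒ R(z)=1+z+z^2/2+z^3/6+z^4/24
  (e.g. R(-1.26)=0.30542, |R|=0.30542)

Boundary: |R(x)|=1, x<0.
x=-1.26: |R|=0.3054
|R(-2.35)|=0.5190 |R(-1.77)|=0.2812 |R(-1.4)|=0.2827
Bisect:
  x_lo=-3.6788 |R|=3.4217  x_hi=-0.3588 |R|=0.6986
  mid=-2.01880 |R|=0.33978 →hi
  mid=-2.84880 |R|=1.10005 →lo
  mid=-2.43380 |R|=0.58711 →hi
  mid=-2.64130 |R|=0.80374 →hi
  mid=-2.74505 |R|=0.94100 →hi
  mid=-2.79692 |R|=1.01768 →lo
  mid=-2.77099 |R|=0.97864 →hi
  mid=-2.78396 |R|=0.99799 →hi
  ...
  [-2.78537,-2.78517] ⇒ x*=-2.7853
Stable set (-2.7853, 0).

(-2.7853, 0).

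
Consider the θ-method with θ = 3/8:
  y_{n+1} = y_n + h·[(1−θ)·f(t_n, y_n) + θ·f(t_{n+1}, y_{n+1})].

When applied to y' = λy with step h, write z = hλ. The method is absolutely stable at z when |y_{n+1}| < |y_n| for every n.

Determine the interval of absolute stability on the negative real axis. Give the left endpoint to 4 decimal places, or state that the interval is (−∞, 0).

On y'=λy, z=hλ:
  y_{n+1} = y_n + z·[5/8·y_n + 3/8·y_{n+1}] ⇒ (1 − 3/8z)y_{n+1} = (1 + 5/8z)y_n
  Hence R(z) = (1 + 5/8z)/(1 − 3/8z).

Need |R(x)|<1, x<0.
x=-0.67: |R|=0.4645
R=−1: 1+5/8x = −1+3/8x ⇒ -1/4x=2 ⇒ x=2/(-1/4)=-8.0000
Confirm numerically:
  x=-7.093: |R|=0.93804 <1
  x=-5.984: |R|=0.84464 <1
  x=-5.081: |R|=0.74883 <1
  x=-4.339: |R|=0.65162 <1
  x=-8.562: |R|=1.03337 >1
  x=-8.254: |R|=1.01551 >1
  x=-8.032: |R|=1.00199 >1
So |R|<1 on (-8.0000, 0).

(-8.0000, 0).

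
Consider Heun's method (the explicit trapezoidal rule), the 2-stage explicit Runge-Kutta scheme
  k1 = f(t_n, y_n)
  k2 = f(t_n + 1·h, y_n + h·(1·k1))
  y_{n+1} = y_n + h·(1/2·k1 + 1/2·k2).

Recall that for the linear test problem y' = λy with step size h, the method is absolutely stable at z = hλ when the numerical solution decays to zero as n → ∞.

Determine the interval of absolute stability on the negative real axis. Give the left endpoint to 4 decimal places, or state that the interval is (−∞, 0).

On y'=λy, z=hλ:
  order 2, 2-stage ⇒ R(z)=1+z+z^2/2
  (e.g. R(-0.82)=0.51620, |R|=0.51620)

Need |R(x)|<1, x<0.
x=-0.82: |R|=0.5162
|R(-1.77)|=0.7964 |R(-1.25)|=0.5312
Bisect:
  x_lo=-2.5857 |R|=1.7572  x_hi=-0.3109 |R|=0.7374
  mid=-1.44831 |R|=0.60049 →hi
  mid=-2.01700 |R|=1.01714 →lo
  mid=-1.73265 |R|=0.76839 →hi
  mid=-1.87483 |R|=0.88266 →hi
  mid=-1.94591 |R|=0.94738 →hi
  mid=-1.98146 |R|=0.98163 →hi
  mid=-1.99923 |R|=0.99923 →hi
  mid=-2.00811 |R|=1.00815 →lo
  ...
  [-2.00006,-1.99992] ⇒ x*=-2.0000
Stable set (-2.0000, 0).

(-2.0000, 0).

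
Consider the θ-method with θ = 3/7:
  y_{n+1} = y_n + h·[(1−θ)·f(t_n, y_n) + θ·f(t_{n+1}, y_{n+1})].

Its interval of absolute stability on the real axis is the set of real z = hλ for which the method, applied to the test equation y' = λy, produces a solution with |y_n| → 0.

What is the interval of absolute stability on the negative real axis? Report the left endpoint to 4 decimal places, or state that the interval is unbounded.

z∈(-14.0000,0).

Test eqn y'=λy, z=hλ:
  y_{n+1} = y_n + z·[4/7·y_n + 3/7·y_{n+1}] ⇒ (1 − 3/7z)y_{n+1} = (1 + 4/7z)y_n
  so R(z) = (1 + 4/7z)/(1 − 3/7z).

Find x<0 with |R(x)|<1.
x=-1.16: |R|=0.2252
R=−1: 1+4/7x = −1+3/7x ⇒ -1/7x=2 ⇒ x=2/(-1/7)=-14.0000
Confirm numerically:
  x=-12.630: |R|=0.96948 <1
  x=-12.623: |R|=0.96931 <1
  x=-11.700: |R|=0.94537 <1
  x=-7.485: |R|=0.77882 <1
  x=-14.352: |R|=1.00703 >1
  x=-14.248: |R|=1.00499 >1
Stable set (-14.0000, 0).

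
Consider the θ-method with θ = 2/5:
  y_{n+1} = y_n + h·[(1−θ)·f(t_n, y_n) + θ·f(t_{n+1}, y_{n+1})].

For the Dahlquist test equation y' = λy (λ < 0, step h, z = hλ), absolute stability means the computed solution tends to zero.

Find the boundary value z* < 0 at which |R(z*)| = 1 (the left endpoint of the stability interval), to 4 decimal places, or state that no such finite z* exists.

z* = -10.0000.

With y'=λy (z=hλ):
  y_{n+1} = y_n + z·[3/5·y_n + 2/5·y_{n+1}] ⇒ (1 − 2/5z)y_{n+1} = (1 + 3/5z)y_n
  ⇒ R(z) = (1 + 3/5z)/(1 − 2/5z).

Find x<0 with |R(x)|<1.
x=-1.26: |R|=0.1622
R=−1: 1+3/5x = −1+2/5x ⇒ -1/5x=2 ⇒ x=2/(-1/5)=-10.0000
Confirm numerically:
  x=-9.560: |R|=0.98176 <1
  x=-9.067: |R|=0.95967 <1
  x=-8.072: |R|=0.90882 <1
  x=-10.359: |R|=1.01396 >1
  x=-10.247: |R|=1.00969 >1
Interval (-10.0000, 0).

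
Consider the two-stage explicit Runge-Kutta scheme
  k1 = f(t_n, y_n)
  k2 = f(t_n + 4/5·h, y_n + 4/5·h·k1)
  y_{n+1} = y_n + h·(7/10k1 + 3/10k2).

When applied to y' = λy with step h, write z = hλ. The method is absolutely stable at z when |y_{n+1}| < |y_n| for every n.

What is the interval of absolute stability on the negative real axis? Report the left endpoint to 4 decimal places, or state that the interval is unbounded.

On y'=λy, z=hλ:
  k1=λy_n ⇒ h·k1=z·y_n;  k2=λ(1+4/5z)y_n ⇒ h·k2=z(1+4/5z)y_n
  y_{n+1}/y_n = 1 + 7/10z + 3/10z(1+4/5z) = 1 + z + 6/25z²
  ⇒ R(z) = 1 + z + 6/25z².

Find x<0 with |R(x)|<1.
x=-1.24: |R|=0.1290
R=1: x+6/25x²=0 ⇒ x=−25/6=-4.1667; min R=1−1/(4·6/25)=-0.0417>−1
Confirm numerically:
  x=-3.658: |R|=0.55343 <1
  x=-3.496: |R|=0.43728 <1
  x=-3.186: |R|=0.25014 <1
  x=-4.507: |R|=1.36813 >1
  x=-4.197: |R|=1.03055 >1
Stable set (-4.1667, 0).

z∈(-4.1667,0).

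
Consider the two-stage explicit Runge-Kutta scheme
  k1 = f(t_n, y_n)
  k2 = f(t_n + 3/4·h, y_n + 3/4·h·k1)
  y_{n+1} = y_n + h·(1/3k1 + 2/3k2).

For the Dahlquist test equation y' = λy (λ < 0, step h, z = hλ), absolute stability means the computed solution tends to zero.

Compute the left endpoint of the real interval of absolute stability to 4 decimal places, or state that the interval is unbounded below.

left endpoint -2.0000.

Test eqn y'=λy, z=hλ:
  k1=λy_n ⇒ h·k1=z·y_n;  k2=λ(1+3/4z)y_n ⇒ h·k2=z(1+3/4z)y_n
  y_{n+1}/y_n = 1 + 1/3z + 2/3z(1+3/4z) = 1 + z + 1/2z²
  Hence R(z) = 1 + z + 1/2z².

Boundary: |R(x)|=1, x<0.
x=-1.3: |R|=0.5450
R=1: x+1/2x²=0 ⇒ x=−2=-2.0000; min R=1−1/(4·1/2)=0.5000>−1
Confirm numerically:
  x=-1.922: |R|=0.92504 <1
  x=-1.288: |R|=0.54147 <1
  x=-1.136: |R|=0.50925 <1
  x=-1.127: |R|=0.50806 <1
  x=-2.554: |R|=1.70746 >1
  x=-2.317: |R|=1.36724 >1
So |R|<1 on (-2.0000, 0).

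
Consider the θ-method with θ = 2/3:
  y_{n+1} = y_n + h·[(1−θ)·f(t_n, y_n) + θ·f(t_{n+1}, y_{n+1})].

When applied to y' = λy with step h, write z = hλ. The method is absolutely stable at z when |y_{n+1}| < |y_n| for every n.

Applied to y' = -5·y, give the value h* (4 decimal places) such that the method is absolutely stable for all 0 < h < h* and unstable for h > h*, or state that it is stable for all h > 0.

Set f=λy, z=hλ:
  y_{n+1} = y_n + z·[1/3·y_n + 2/3·y_{n+1}] ⇒ (1 − 2/3z)y_{n+1} = (1 + 1/3z)y_n
  ⇒ R(z) = (1 + 1/3z)/(1 − 2/3z).

Find x<0 with |R(x)|<1.
x=-1.53: |R|=0.2426
x=-2: |R|=0.1429
x=-10: |R|=0.3043
x=-100: |R|=0.4778
θ=2/3≥1/2 ⇒ |1+1/3x|<|1−2/3x| ∀x<0 ⇒ stable on all of ℝ⁻.

(−∞, 0) — no finite endpoint. Any h>0 works for λ=-5.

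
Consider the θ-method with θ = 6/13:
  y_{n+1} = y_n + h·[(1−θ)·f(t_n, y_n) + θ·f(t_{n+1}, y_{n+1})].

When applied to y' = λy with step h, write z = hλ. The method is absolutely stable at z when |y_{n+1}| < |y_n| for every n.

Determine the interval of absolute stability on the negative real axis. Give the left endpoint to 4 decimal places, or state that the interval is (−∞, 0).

Test eqn y'=λy, z=hλ:
  y_{n+1} = y_n + z·[7/13·y_n + 6/13·y_{n+1}] ⇒ (1 − 6/13z)y_{n+1} = (1 + 7/13z)y_n
  ⇒ R(z) = (1 + 7/13z)/(1 − 6/13z).

Boundary: |R(x)|=1, x<0.
x=-0.34: |R|=0.7061
R=−1: 1+7/13x = −1+6/13x ⇒ -1/13x=2 ⇒ x=2/(-1/13)=-26.0000
Confirm numerically:
  x=-24.222: |R|=0.98877 <1
  x=-18.305: |R|=0.93735 <1
  x=-15.977: |R|=0.90793 <1
  x=-15.355: |R|=0.89874 <1
  x=-26.581: |R|=1.00337 >1
  x=-26.576: |R|=1.00334 >1
  x=-26.198: |R|=1.00116 >1
Interval (-26.0000, 0).

(-26.0000, 0).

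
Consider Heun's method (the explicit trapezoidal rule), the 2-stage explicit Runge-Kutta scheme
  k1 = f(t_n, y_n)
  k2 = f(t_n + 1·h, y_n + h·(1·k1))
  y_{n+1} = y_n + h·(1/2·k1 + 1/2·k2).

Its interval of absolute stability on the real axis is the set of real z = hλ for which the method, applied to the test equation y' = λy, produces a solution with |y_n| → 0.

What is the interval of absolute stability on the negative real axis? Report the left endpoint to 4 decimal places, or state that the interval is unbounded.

z∈(-2.0000,0).

Test eqn y'=λy, z=hλ:
  order 2, 2-stage ⇒ R(z)=1+z+z^2/2
  (e.g. R(-0.6)=0.58000, |R|=0.58000)

Find x<0 with |R(x)|<1.
x=-0.6: |R|=0.5800
|R(-1.46)|=0.6058 |R(-0.68)|=0.5512 |R(-0.56)|=0.5968
Bisect:
  x_lo=-2.6409 |R|=1.8462  x_hi=-0.2981 |R|=0.7463
  mid=-1.46947 |R|=0.61020 →hi
  mid=-2.05516 |R|=1.05668 →lo
  mid=-1.76231 |R|=0.79056 →hi
  mid=-1.90874 |R|=0.91290 →hi
  mid=-1.98195 |R|=0.98211 →hi
  mid=-2.01855 |R|=1.01873 →lo
  mid=-2.00025 |R|=1.00025 →lo
  mid=-1.99110 |R|=0.99114 →hi
  mid=-1.99567 |R|=0.99568 →hi
  mid=-1.99796 |R|=0.99796 →hi
  ...
  [-2.00011,-1.99996] ⇒ x*=-2.0000
Interval (-2.0000, 0).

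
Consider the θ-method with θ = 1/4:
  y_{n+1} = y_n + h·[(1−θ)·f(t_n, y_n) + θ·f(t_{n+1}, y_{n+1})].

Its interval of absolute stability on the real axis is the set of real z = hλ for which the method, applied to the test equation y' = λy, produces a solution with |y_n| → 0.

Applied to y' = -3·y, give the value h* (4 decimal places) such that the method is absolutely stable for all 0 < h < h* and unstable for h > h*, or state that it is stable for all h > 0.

(-4.0000,0); λ=-3 ⇒ h* = (4)/3 = 1.3333.

Set f=λy, z=hλ:
  y_{n+1} = y_n + z·[3/4·y_n + 1/4·y_{n+1}] ⇒ (1 − 1/4z)y_{n+1} = (1 + 3/4z)y_n
  ⇒ R(z) = (1 + 3/4z)/(1 − 1/4z).

Find x<0 with |R(x)|<1.
x=-0.91: |R|=0.2587
R=−1: 1+3/4x = −1+1/4x ⇒ -1/2x=2 ⇒ x=2/(-1/2)=-4.0000
Confirm numerically:
  x=-3.410: |R|=0.84076 <1
  x=-3.110: |R|=0.74965 <1
  x=-2.089: |R|=0.37231 <1
  x=-1.626: |R|=0.15606 <1
  x=-4.559: |R|=1.13062 >1
  x=-4.083: |R|=1.02054 >1
Stable set (-4.0000, 0).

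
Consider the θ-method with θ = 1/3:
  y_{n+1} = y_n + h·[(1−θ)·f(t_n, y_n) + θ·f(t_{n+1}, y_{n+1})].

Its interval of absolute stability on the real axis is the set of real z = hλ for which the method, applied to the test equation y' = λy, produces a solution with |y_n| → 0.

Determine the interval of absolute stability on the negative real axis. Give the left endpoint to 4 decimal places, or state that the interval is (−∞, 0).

(-6.0000, 0).

Test eqn y'=λy, z=hλ:
  y_{n+1} = y_n + z·[2/3·y_n + 1/3·y_{n+1}] ⇒ (1 − 1/3z)y_{n+1} = (1 + 2/3z)y_n
  ⇒ R(z) = (1 + 2/3z)/(1 − 1/3z).

Boundary: |R(x)|=1, x<0.
x=-1.15: |R|=0.1687
R=−1: 1+2/3x = −1+1/3x ⇒ -1/3x=2 ⇒ x=2/(-1/3)=-6.0000
Confirm numerically:
  x=-5.731: |R|=0.96919 <1
  x=-4.248: |R|=0.75828 <1
  x=-3.123: |R|=0.53013 <1
  x=-3.017: |R|=0.50424 <1
  x=-6.475: |R|=1.05013 >1
  x=-6.232: |R|=1.02513 >1
Stable set (-6.0000, 0).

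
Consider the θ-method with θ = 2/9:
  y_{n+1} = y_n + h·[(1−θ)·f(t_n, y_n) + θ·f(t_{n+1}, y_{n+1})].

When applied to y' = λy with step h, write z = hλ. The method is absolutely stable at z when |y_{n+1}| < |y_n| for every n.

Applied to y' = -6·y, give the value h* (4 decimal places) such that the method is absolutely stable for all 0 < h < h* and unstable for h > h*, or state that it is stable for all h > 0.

(-3.6000,0); λ=-6 ⇒ h* = (18/5)/6 = 0.6000.

Test eqn y'=λy, z=hλ:
  y_{n+1} = y_n + z·[7/9·y_n + 2/9·y_{n+1}] ⇒ (1 − 2/9z)y_{n+1} = (1 + 7/9z)y_n
  Hence R(z) = (1 + 7/9z)/(1 − 2/9z).

Find x<0 with |R(x)|<1.
x=-0.92: |R|=0.2362
R=−1: 1+7/9x = −1+2/9x ⇒ -5/9x=2 ⇒ x=2/(-5/9)=-3.6000
Confirm numerically:
  x=-2.942: |R|=0.77896 <1
  x=-2.374: |R|=0.55412 <1
  x=-1.960: |R|=0.36533 <1
  x=-3.994: |R|=1.11596 >1
  x=-3.941: |R|=1.10100 >1
Interval (-3.6000, 0).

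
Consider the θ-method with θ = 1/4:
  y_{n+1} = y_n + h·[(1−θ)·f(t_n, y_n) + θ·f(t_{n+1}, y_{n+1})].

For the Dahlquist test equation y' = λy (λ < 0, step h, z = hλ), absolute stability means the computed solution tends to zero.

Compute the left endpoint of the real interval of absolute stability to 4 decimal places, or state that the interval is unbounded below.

With y'=λy (z=hλ):
  y_{n+1} = y_n + z·[3/4·y_n + 1/4·y_{n+1}] ⇒ (1 − 1/4z)y_{n+1} = (1 + 3/4z)y_n
  so R(z) = (1 + 3/4z)/(1 − 1/4z).

Boundary: |R(x)|=1, x<0.
x=-1.33: |R|=0.0019
R=−1: 1+3/4x = −1+1/4x ⇒ -1/2x=2 ⇒ x=2/(-1/2)=-4.0000
Confirm numerically:
  x=-3.506: |R|=0.86837 <1
  x=-2.344: |R|=0.47793 <1
  x=-1.941: |R|=0.30685 <1
  x=-1.737: |R|=0.21109 <1
  x=-4.484: |R|=1.11410 >1
  x=-4.188: |R|=1.04592 >1
  x=-4.041: |R|=1.01020 >1
Stable set (-4.0000, 0).

left endpoint -4.0000.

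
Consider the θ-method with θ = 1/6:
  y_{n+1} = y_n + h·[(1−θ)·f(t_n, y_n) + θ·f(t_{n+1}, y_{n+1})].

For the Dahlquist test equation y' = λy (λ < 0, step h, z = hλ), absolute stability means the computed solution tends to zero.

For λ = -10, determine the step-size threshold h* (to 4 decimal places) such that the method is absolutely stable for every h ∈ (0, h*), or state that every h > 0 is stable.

Test eqn y'=λy, z=hλ:
  y_{n+1} = y_n + z·[5/6·y_n + 1/6·y_{n+1}] ⇒ (1 − 1/6z)y_{n+1} = (1 + 5/6z)y_n
  Hence R(z) = (1 + 5/6z)/(1 − 1/6z).

Need |R(x)|<1, x<0.
x=-1.03: |R|=0.1209
R=−1: 1+5/6x = −1+1/6x ⇒ -2/3x=2 ⇒ x=2/(-2/3)=-3.0000
Confirm numerically:
  x=-2.107: |R|=0.55939 <1
  x=-1.715: |R|=0.33377 <1
  x=-1.698: |R|=0.32346 <1
  x=-3.265: |R|=1.11441 >1
  x=-3.244: |R|=1.10558 >1
  x=-3.153: |R|=1.06686 >1
Interval (-3.0000, 0).

(-3.0000,0); λ=-10 ⇒ h* = (3)/10 = 0.3000.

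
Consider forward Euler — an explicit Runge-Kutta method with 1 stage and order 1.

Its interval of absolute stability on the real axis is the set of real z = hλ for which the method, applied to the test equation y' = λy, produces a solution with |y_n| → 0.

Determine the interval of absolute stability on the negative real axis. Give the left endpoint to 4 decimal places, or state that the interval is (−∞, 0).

Set f=λy, z=hλ:
  order 1, 1-stage ⇒ R(z)=1+z
  (e.g. R(-0.77)=0.23000, |R|=0.23000)

Find x<0 with |R(x)|<1.
x=-0.77: |R|=0.2300
|R(-2.35)|=1.3500 |R(-2.01)|=1.0100 |R(-1.01)|=0.0100
Bisect:
  x_lo=-2.3161 |R|=1.3161  x_hi=-0.3978 |R|=0.6022
  mid=-1.35695 |R|=0.35695 →hi
  mid=-1.83651 |R|=0.83651 →hi
  mid=-2.07629 |R|=1.07629 →lo
  mid=-1.95640 |R|=0.95640 →hi
  mid=-2.01635 |R|=1.01635 →lo
  mid=-1.98637 |R|=0.98637 →hi
  mid=-2.00136 |R|=1.00136 →lo
  ...
  [-2.00007,-1.99995] ⇒ x*=-2.0000
Stable set (-2.0000, 0).

(-2.0000, 0).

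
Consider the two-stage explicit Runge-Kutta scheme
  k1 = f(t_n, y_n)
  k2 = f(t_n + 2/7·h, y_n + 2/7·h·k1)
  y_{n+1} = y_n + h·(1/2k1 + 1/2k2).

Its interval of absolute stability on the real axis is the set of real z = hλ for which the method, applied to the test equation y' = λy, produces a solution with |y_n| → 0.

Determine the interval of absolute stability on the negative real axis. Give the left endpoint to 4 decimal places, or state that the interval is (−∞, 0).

z∈(-7.0000,0).

With y'=λy (z=hλ):
  k1=λy_n ⇒ h·k1=z·y_n;  k2=λ(1+2/7z)y_n ⇒ h·k2=z(1+2/7z)y_n
  y_{n+1}/y_n = 1 + 1/2z + 1/2z(1+2/7z) = 1 + z + 1/7z²
  ⇒ R(z) = 1 + z + 1/7z².

Boundary: |R(x)|=1, x<0.
x=-0.46: |R|=0.5702
R=1: x+1/7x²=0 ⇒ x=−7=-7.0000; min R=1−1/(4·1/7)=-0.7500>−1
Confirm numerically:
  x=-5.145: |R|=0.36343 <1
  x=-4.110: |R|=0.69684 <1
  x=-3.965: |R|=0.71911 <1
  x=-2.836: |R|=0.68701 <1
  x=-7.566: |R|=1.61177 >1
  x=-7.236: |R|=1.24396 >1
Stable set (-7.0000, 0).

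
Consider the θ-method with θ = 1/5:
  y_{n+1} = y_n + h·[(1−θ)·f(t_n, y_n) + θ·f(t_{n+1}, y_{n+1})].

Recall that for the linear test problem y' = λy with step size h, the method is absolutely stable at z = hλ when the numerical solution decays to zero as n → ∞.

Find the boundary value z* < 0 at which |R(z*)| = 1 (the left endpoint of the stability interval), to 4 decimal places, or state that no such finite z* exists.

z* = -3.3333.

On y'=λy, z=hλ:
  y_{n+1} = y_n + z·[4/5·y_n + 1/5·y_{n+1}] ⇒ (1 − 1/5z)y_{n+1} = (1 + 4/5z)y_n
  so R(z) = (1 + 4/5z)/(1 − 1/5z).

Solve |R(x)|<1 on ℝ⁻.
x=-1: |R|=0.1667
R=−1: 1+4/5x = −1+1/5x ⇒ -3/5x=2 ⇒ x=2/(-3/5)=-3.3333
Confirm numerically:
  x=-3.309: |R|=0.99121 <1
  x=-2.911: |R|=0.83984 <1
  x=-2.044: |R|=0.45088 <1
  x=-3.921: |R|=1.19762 >1
  x=-3.574: |R|=1.08421 >1
  x=-3.416: |R|=1.02947 >1
So |R|<1 on (-3.3333, 0).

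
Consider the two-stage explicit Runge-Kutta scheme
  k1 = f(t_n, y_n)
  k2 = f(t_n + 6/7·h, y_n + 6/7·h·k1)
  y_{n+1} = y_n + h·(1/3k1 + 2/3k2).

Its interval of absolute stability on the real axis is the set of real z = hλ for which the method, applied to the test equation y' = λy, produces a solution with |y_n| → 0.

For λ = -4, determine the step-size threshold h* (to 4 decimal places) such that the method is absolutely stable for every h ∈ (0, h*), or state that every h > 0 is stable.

On y'=λy, z=hλ:
  k1=λy_n ⇒ h·k1=z·y_n;  k2=λ(1+6/7z)y_n ⇒ h·k2=z(1+6/7z)y_n
  y_{n+1}/y_n = 1 + 1/3z + 2/3z(1+6/7z) = 1 + z + 4/7z²
  R(z) = 1 + z + 4/7z².

Need |R(x)|<1, x<0.
x=-0.62: |R|=0.5997
R=1: x+4/7x²=0 ⇒ x=−7/4=-1.7500; min R=1−1/(4·4/7)=0.5625>−1
Confirm numerically:
  x=-1.704: |R|=0.95521 <1
  x=-1.287: |R|=0.65950 <1
  x=-0.990: |R|=0.57006 <1
  x=-1.873: |R|=1.13165 >1
  x=-1.784: |R|=1.03466 >1
Stable set (-1.7500, 0).

(-1.7500,0); λ=-4 ⇒ h* = (7/4)/4 = 0.4375.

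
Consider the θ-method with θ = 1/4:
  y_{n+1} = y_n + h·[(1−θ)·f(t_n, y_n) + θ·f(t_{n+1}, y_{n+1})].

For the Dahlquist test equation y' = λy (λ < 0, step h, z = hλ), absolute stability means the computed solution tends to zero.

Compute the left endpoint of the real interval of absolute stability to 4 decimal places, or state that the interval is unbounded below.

z* = -4.0000.

Test eqn y'=λy, z=hλ:
  y_{n+1} = y_n + z·[3/4·y_n + 1/4·y_{n+1}] ⇒ (1 − 1/4z)y_{n+1} = (1 + 3/4z)y_n
  Hence R(z) = (1 + 3/4z)/(1 − 1/4z).

Boundary: |R(x)|=1, x<0.
x=-0.84: |R|=0.3058
R=−1: 1+3/4x = −1+1/4x ⇒ -1/2x=2 ⇒ x=2/(-1/2)=-4.0000
Confirm numerically:
  x=-3.802: |R|=0.94924 <1
  x=-3.680: |R|=0.91667 <1
  x=-1.773: |R|=0.22848 <1
  x=-1.745: |R|=0.21497 <1
  x=-4.494: |R|=1.11632 >1
  x=-4.232: |R|=1.05637 >1
  x=-4.066: |R|=1.01636 >1
Interval (-4.0000, 0).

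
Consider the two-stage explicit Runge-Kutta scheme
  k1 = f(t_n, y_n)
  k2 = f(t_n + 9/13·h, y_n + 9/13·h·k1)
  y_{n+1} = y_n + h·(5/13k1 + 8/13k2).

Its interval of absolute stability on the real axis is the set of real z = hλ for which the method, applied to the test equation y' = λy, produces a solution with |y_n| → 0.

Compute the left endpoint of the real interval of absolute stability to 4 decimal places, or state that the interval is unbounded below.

On y'=λy, z=hλ:
  k1=λy_n ⇒ h·k1=z·y_n;  k2=λ(1+9/13z)y_n ⇒ h·k2=z(1+9/13z)y_n
  y_{n+1}/y_n = 1 + 5/13z + 8/13z(1+9/13z) = 1 + z + 72/169z²
  ⇒ R(z) = 1 + z + 72/169z².

Solve |R(x)|<1 on ℝ⁻.
x=-0.37: |R|=0.6883
R=1: x+72/169x²=0 ⇒ x=−169/72=-2.3472; min R=1−1/(4·72/169)=0.4132>−1
Confirm numerically:
  x=-2.006: |R|=0.70838 <1
  x=-1.588: |R|=0.48635 <1
  x=-1.270: |R|=0.41715 <1
  x=-1.067: |R|=0.41804 <1
  x=-2.893: |R|=1.67268 >1
  x=-2.877: |R|=1.64935 >1
  x=-2.565: |R|=1.23798 >1
So |R|<1 on (-2.3472, 0).

left endpoint -2.3472.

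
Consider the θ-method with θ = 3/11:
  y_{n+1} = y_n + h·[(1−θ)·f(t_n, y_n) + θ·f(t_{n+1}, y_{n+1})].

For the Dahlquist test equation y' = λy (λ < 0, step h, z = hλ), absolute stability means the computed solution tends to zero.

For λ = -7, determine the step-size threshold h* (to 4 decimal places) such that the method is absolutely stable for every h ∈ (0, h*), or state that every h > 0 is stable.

(-4.4000,0); λ=-7 ⇒ h* = (22/5)/7 = 0.6286.

Test eqn y'=λy, z=hλ:
  y_{n+1} = y_n + z·[8/11·y_n + 3/11·y_{n+1}] ⇒ (1 − 3/11z)y_{n+1} = (1 + 8/11z)y_n
  so R(z) = (1 + 8/11z)/(1 − 3/11z).

Boundary: |R(x)|=1, x<0.
x=-0.89: |R|=0.2838
R=−1: 1+8/11x = −1+3/11x ⇒ -5/11x=2 ⇒ x=2/(-5/11)=-4.4000
Confirm numerically:
  x=-3.934: |R|=0.89782 <1
  x=-3.332: |R|=0.74567 <1
  x=-2.014: |R|=0.29996 <1
  x=-4.577: |R|=1.03579 >1
  x=-4.487: |R|=1.01778 >1
Interval (-4.4000, 0).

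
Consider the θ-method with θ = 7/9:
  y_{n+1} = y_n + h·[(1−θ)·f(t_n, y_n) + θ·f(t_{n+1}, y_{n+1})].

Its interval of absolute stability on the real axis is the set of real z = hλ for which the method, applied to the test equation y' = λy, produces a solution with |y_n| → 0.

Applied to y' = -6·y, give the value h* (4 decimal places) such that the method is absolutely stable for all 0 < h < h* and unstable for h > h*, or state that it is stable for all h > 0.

(−∞, 0) — no finite endpoint. Any h>0 works for λ=-6.

On y'=λy, z=hλ:
  y_{n+1} = y_n + z·[2/9·y_n + 7/9·y_{n+1}] ⇒ (1 − 7/9z)y_{n+1} = (1 + 2/9z)y_n
  ⇒ R(z) = (1 + 2/9z)/(1 − 7/9z).

Solve |R(x)|<1 on ℝ⁻.
x=-0.44: |R|=0.6722
x=-2: |R|=0.2174
x=-10: |R|=0.1392
x=-100: |R|=0.2694
θ=7/9≥1/2 ⇒ |1+2/9x|<|1−7/9x| ∀x<0 ⇒ stable on all of ℝ⁻.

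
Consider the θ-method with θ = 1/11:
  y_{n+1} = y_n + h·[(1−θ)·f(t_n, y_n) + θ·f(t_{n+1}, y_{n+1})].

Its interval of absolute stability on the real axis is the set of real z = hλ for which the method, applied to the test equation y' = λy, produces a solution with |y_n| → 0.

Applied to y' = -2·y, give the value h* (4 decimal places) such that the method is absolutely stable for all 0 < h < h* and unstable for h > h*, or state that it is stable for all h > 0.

Set f=λy, z=hλ:
  y_{n+1} = y_n + z·[10/11·y_n + 1/11·y_{n+1}] ⇒ (1 − 1/11z)y_{n+1} = (1 + 10/11z)y_n
  so R(z) = (1 + 10/11z)/(1 − 1/11z).

Solve |R(x)|<1 on ℝ⁻.
x=-0.62: |R|=0.4131
R=−1: 1+10/11x = −1+1/11x ⇒ -9/11x=2 ⇒ x=2/(-9/11)=-2.4444
Confirm numerically:
  x=-2.337: |R|=0.92749 <1
  x=-1.844: |R|=0.57926 <1
  x=-1.362: |R|=0.21194 <1
  x=-2.681: |R|=1.15562 >1
  x=-2.482: |R|=1.02507 >1
Interval (-2.4444, 0).

(-2.4444,0); λ=-2 ⇒ h* = (22/9)/2 = 1.2222.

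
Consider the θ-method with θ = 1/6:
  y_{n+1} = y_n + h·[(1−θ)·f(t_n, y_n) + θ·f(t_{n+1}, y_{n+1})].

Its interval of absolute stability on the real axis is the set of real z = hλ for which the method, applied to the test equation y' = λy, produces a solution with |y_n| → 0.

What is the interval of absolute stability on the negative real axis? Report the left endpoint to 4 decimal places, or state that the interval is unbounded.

z∈(-3.0000,0).

With y'=λy (z=hλ):
  y_{n+1} = y_n + z·[5/6·y_n + 1/6·y_{n+1}] ⇒ (1 − 1/6z)y_{n+1} = (1 + 5/6z)y_n
  so R(z) = (1 + 5/6z)/(1 − 1/6z).

Find x<0 with |R(x)|<1.
x=-0.45: |R|=0.5814
R=−1: 1+5/6x = −1+1/6x ⇒ -2/3x=2 ⇒ x=2/(-2/3)=-3.0000
Confirm numerically:
  x=-2.944: |R|=0.97496 <1
  x=-2.577: |R|=0.80273 <1
  x=-2.174: |R|=0.59579 <1
  x=-3.416: |R|=1.17672 >1
  x=-3.207: |R|=1.08993 >1
Stable set (-3.0000, 0).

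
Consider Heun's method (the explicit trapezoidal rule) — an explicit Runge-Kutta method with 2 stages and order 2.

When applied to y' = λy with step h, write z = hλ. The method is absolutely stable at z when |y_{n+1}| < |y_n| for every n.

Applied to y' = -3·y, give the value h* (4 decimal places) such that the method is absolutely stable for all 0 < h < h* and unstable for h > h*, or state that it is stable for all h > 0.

(-2.0000,0); λ=-3 ⇒ h* = 0.6667.

Set f=λy, z=hλ:
  order 2, 2-stage ⇒ R(z)=1+z+z^2/2
  (e.g. R(-1.42)=0.58820, |R|=0.58820)

Solve |R(x)|<1 on ℝ⁻.
x=-1.42: |R|=0.5882
|R(-1.43)|=0.5924 |R(-0.94)|=0.5018 |R(-0.55)|=0.6013
Bisect:
  x_lo=-2.6178 |R|=1.8087  x_hi=-0.2109 |R|=0.8114
  mid=-1.41436 |R|=0.58585 →hi
  mid=-2.01609 |R|=1.01622 →lo
  mid=-1.71522 |R|=0.75577 →hi
  mid=-1.86566 |R|=0.87468 →hi
  mid=-1.94088 |R|=0.94262 →hi
  mid=-1.97848 |R|=0.97872 →hi
  mid=-1.99729 |R|=0.99729 →hi
  ...
  [-2.00008,-1.99993] ⇒ x*=-2.0000
Interval (-2.0000, 0).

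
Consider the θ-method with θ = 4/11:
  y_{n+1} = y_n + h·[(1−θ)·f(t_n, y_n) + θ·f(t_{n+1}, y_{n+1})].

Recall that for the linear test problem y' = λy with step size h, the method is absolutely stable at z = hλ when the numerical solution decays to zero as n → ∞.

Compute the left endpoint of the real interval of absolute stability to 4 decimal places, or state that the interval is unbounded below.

With y'=λy (z=hλ):
  y_{n+1} = y_n + z·[7/11·y_n + 4/11·y_{n+1}] ⇒ (1 − 4/11z)y_{n+1} = (1 + 7/11z)y_n
  so R(z) = (1 + 7/11z)/(1 − 4/11z).

Solve |R(x)|<1 on ℝ⁻.
x=-0.81: |R|=0.3743
R=−1: 1+7/11x = −1+4/11x ⇒ -3/11x=2 ⇒ x=2/(-3/11)=-7.3333
Confirm numerically:
  x=-6.690: |R|=0.94889 <1
  x=-4.820: |R|=0.75099 <1
  x=-3.472: |R|=0.53455 <1
  x=-7.856: |R|=1.03696 >1
  x=-7.778: |R|=1.03168 >1
  x=-7.532: |R|=1.01449 >1
So |R|<1 on (-7.3333, 0).

z* = -7.3333.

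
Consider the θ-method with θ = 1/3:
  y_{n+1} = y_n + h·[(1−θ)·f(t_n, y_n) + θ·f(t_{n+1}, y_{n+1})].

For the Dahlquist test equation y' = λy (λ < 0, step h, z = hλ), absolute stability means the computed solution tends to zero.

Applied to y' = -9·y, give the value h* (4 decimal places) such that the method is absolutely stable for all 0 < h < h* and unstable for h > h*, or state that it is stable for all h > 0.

Set f=λy, z=hλ:
  y_{n+1} = y_n + z·[2/3·y_n + 1/3·y_{n+1}] ⇒ (1 − 1/3z)y_{n+1} = (1 + 2/3z)y_n
  R(z) = (1 + 2/3z)/(1 − 1/3z).

Boundary: |R(x)|=1, x<0.
x=-1.2: |R|=0.1429
R=−1: 1+2/3x = −1+1/3x ⇒ -1/3x=2 ⇒ x=2/(-1/3)=-6.0000
Confirm numerically:
  x=-5.270: |R|=0.91173 <1
  x=-4.855: |R|=0.85423 <1
  x=-2.483: |R|=0.35856 <1
  x=-6.342: |R|=1.03661 >1
  x=-6.196: |R|=1.02131 >1
Interval (-6.0000, 0).

(-6.0000,0); λ=-9 ⇒ h* = (6)/9 = 0.6667.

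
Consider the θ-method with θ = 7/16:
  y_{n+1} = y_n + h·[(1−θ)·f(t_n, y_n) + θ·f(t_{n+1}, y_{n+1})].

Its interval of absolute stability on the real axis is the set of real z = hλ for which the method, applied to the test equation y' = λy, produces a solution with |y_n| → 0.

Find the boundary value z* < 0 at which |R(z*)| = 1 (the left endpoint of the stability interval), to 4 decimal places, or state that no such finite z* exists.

With y'=λy (z=hλ):
  y_{n+1} = y_n + z·[9/16·y_n + 7/16·y_{n+1}] ⇒ (1 − 7/16z)y_{n+1} = (1 + 9/16z)y_n
  so R(z) = (1 + 9/16z)/(1 − 7/16z).

Find x<0 with |R(x)|<1.
x=-0.58: |R|=0.5374
R=−1: 1+9/16x = −1+7/16x ⇒ -1/8x=2 ⇒ x=2/(-1/8)=-16.0000
Confirm numerically:
  x=-14.472: |R|=0.97395 <1
  x=-13.019: |R|=0.94435 <1
  x=-9.969: |R|=0.85939 <1
  x=-7.954: |R|=0.77550 <1
  x=-16.483: |R|=1.00735 >1
  x=-16.250: |R|=1.00385 >1
  x=-16.120: |R|=1.00186 >1
Stable set (-16.0000, 0).

left endpoint -16.0000.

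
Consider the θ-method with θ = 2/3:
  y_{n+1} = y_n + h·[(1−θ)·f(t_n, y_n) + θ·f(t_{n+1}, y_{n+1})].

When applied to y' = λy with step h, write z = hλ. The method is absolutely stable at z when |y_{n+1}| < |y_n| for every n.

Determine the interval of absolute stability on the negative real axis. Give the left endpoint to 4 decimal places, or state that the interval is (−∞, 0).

unbounded; (−∞, 0).

On y'=λy, z=hλ:
  y_{n+1} = y_n + z·[1/3·y_n + 2/3·y_{n+1}] ⇒ (1 − 2/3z)y_{n+1} = (1 + 1/3z)y_n
  Hence R(z) = (1 + 1/3z)/(1 − 2/3z).

Boundary: |R(x)|=1, x<0.
x=-1.67: |R|=0.2098
x=-2: |R|=0.1429
x=-10: |R|=0.3043
x=-100: |R|=0.4778
θ=2/3≥1/2 ⇒ |1+1/3x|<|1−2/3x| ∀x<0 ⇒ interval (−∞,0).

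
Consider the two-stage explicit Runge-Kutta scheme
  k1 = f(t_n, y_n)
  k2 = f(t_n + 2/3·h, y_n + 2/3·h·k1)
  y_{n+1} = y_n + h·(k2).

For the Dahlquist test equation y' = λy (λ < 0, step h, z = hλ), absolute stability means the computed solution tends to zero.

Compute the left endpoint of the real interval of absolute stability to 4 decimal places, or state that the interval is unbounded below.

z* = -1.5000.

Test eqn y'=λy, z=hλ:
  k1=λy_n ⇒ h·k1=z·y_n;  k2=λ(1+2/3z)y_n ⇒ h·k2=z(1+2/3z)y_n
  y_{n+1}/y_n = 1 + z(1+2/3z) = 1 + z + 2/3z²
  Hence R(z) = 1 + z + 2/3z².

Boundary: |R(x)|=1, x<0.
x=-1.15: |R|=0.7317
R=1: x+2/3x²=0 ⇒ x=−3/2=-1.5000; min R=1−1/(4·2/3)=0.6250>−1
Confirm numerically:
  x=-1.201: |R|=0.76060 <1
  x=-0.979: |R|=0.65996 <1
  x=-0.714: |R|=0.62586 <1
  x=-0.657: |R|=0.63077 <1
  x=-1.998: |R|=1.66334 >1
  x=-1.799: |R|=1.35860 >1
Stable set (-1.5000, 0).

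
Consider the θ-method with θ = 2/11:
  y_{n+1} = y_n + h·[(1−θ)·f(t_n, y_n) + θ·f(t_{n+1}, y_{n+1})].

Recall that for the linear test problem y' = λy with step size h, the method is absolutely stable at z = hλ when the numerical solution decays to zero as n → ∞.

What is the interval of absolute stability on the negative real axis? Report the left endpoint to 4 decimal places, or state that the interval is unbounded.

z∈(-3.1429,0).

Set f=λy, z=hλ:
  y_{n+1} = y_n + z·[9/11·y_n + 2/11·y_{n+1}] ⇒ (1 − 2/11z)y_{n+1} = (1 + 9/11z)y_n
  so R(z) = (1 + 9/11z)/(1 − 2/11z).

Boundary: |R(x)|=1, x<0.
x=-1.79: |R|=0.3505
R=−1: 1+9/11x = −1+2/11x ⇒ -7/11x=2 ⇒ x=2/(-7/11)=-3.1429
Confirm numerically:
  x=-2.739: |R|=0.82844 <1
  x=-2.084: |R|=0.51134 <1
  x=-1.541: |R|=0.20374 <1
  x=-1.395: |R|=0.11276 <1
  x=-3.679: |R|=1.20443 >1
  x=-3.531: |R|=1.15043 >1
  x=-3.521: |R|=1.14671 >1
Stable set (-3.1429, 0).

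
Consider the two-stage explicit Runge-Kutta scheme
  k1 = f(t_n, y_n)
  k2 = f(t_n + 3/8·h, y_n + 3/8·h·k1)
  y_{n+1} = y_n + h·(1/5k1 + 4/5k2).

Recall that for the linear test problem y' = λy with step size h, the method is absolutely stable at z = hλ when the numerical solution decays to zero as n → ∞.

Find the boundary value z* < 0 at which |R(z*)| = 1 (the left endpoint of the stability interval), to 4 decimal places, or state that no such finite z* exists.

z* = -3.3333.

With y'=λy (z=hλ):
  k1=λy_n ⇒ h·k1=z·y_n;  k2=λ(1+3/8z)y_n ⇒ h·k2=z(1+3/8z)y_n
  y_{n+1}/y_n = 1 + 1/5z + 4/5z(1+3/8z) = 1 + z + 3/10z²
  Hence R(z) = 1 + z + 3/10z².

Solve |R(x)|<1 on ℝ⁻.
x=-1.41: |R|=0.1864
R=1: x+3/10x²=0 ⇒ x=−10/3=-3.3333; min R=1−1/(4·3/10)=0.1667>−1
Confirm numerically:
  x=-3.284: |R|=0.95140 <1
  x=-3.187: |R|=0.86009 <1
  x=-2.304: |R|=0.28852 <1
  x=-3.901: |R|=1.66434 >1
  x=-3.713: |R|=1.42291 >1
  x=-3.592: |R|=1.27874 >1
So |R|<1 on (-3.3333, 0).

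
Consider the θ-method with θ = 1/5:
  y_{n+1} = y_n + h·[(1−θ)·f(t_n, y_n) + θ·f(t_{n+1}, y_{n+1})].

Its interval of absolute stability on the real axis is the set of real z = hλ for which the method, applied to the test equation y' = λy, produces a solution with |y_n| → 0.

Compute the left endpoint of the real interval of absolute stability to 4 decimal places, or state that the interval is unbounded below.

z* = -3.3333.

With y'=λy (z=hλ):
  y_{n+1} = y_n + z·[4/5·y_n + 1/5·y_{n+1}] ⇒ (1 − 1/5z)y_{n+1} = (1 + 4/5z)y_n
  ⇒ R(z) = (1 + 4/5z)/(1 − 1/5z).

Need |R(x)|<1, x<0.
x=-0.98: |R|=0.1806
R=−1: 1+4/5x = −1+1/5x ⇒ -3/5x=2 ⇒ x=2/(-3/5)=-3.3333
Confirm numerically:
  x=-2.517: |R|=0.67421 <1
  x=-2.086: |R|=0.47192 <1
  x=-1.476: |R|=0.13959 <1
  x=-3.653: |R|=1.11083 >1
  x=-3.428: |R|=1.03370 >1
Interval (-3.3333, 0).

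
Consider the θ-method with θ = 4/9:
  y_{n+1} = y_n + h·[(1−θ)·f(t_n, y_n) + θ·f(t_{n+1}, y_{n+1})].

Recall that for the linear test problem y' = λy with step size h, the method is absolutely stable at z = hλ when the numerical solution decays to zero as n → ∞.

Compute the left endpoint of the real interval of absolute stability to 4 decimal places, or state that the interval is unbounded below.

Set f=λy, z=hλ:
  y_{n+1} = y_n + z·[5/9·y_n + 4/9·y_{n+1}] ⇒ (1 − 4/9z)y_{n+1} = (1 + 5/9z)y_n
  ⇒ R(z) = (1 + 5/9z)/(1 − 4/9z).

Boundary: |R(x)|=1, x<0.
x=-1.07: |R|=0.2748
R=−1: 1+5/9x = −1+4/9x ⇒ -1/9x=2 ⇒ x=2/(-1/9)=-18.0000
Confirm numerically:
  x=-12.080: |R|=0.89672 <1
  x=-8.100: |R|=0.76087 <1
  x=-8.022: |R|=0.75716 <1
  x=-7.967: |R|=0.75450 <1
  x=-18.508: |R|=1.00612 >1
  x=-18.479: |R|=1.00578 >1
  x=-18.213: |R|=1.00260 >1
So |R|<1 on (-18.0000, 0).

z* = -18.0000.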